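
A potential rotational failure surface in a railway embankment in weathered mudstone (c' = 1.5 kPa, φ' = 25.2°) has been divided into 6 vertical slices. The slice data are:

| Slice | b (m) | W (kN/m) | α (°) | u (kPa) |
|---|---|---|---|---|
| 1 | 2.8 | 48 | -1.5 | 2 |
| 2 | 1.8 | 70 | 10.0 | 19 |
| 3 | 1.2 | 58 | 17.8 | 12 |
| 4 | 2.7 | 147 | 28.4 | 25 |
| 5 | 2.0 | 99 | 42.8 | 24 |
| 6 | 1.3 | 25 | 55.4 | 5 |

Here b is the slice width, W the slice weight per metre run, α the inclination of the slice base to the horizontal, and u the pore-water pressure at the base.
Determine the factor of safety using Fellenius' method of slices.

Ordinary method of slices: FS = Σ[c'·Δl_i + (W_i cosα_i − u_i·Δl_i)·tanφ'] / Σ W_i sinα_i, with Δl_i = b_i / cosα_i.
Slice 1: Δl = 2.8/cos(-1.5°) = 2.801 m; N'_1 = 48·cos(-1.5°) − 2·2.801 = 42.4; c'Δl = 4.20; W sinα = -1.3
Slice 2: Δl = 1.8/cos10.0° = 1.828 m; N'_2 = 70·cos10.0° − 19·1.828 = 34.2; c'Δl = 2.74; W sinα = 12.2
Slice 3: Δl = 1.2/cos17.8° = 1.260 m; N'_3 = 58·cos17.8° − 12·1.260 = 40.1; c'Δl = 1.89; W sinα = 17.7
Slice 4: Δl = 2.7/cos28.4° = 3.069 m; N'_4 = 147·cos28.4° − 25·3.069 = 52.6; c'Δl = 4.60; W sinα = 69.9
Slice 5: Δl = 2.0/cos42.8° = 2.726 m; N'_5 = 99·cos42.8° − 24·2.726 = 7.2; c'Δl = 4.09; W sinα = 67.3
Slice 6: Δl = 1.3/cos55.4° = 2.289 m; N'_6 = 25·cos55.4° − 5·2.289 = 2.7; c'Δl = 3.43; W sinα = 20.6
Σc'Δl = 21.0 kN/m; ΣN' = 179.2 kN/m; ΣW sinα = 186.4 kN/m
Resisting = 21.0 + 179.2·tan25.2° = 21.0 + 84.3 = 105.3 kN/m
FS = 105.3 / 186.4 = 0.565

FS = 0.56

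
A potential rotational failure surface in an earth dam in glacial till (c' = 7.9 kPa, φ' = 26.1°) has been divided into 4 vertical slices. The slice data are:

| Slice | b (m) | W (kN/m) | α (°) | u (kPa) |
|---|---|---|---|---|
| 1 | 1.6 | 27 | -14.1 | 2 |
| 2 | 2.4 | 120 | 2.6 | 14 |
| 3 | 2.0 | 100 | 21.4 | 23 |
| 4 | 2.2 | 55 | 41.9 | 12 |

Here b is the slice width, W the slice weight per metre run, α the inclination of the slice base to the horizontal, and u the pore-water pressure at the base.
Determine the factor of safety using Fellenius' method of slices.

FS = 2.08

Ordinary method of slices: FS = Σ[c'·Δl_i + (W_i cosα_i − u_i·Δl_i)·tanφ'] / Σ W_i sinα_i, with Δl_i = b_i / cosα_i.
Slice 1: Δl = 1.6/cos(-14.1°) = 1.650 m; N'_1 = 27·cos(-14.1°) − 2·1.650 = 22.9; c'Δl = 13.03; W sinα = -6.6
Slice 2: Δl = 2.4/cos2.6° = 2.402 m; N'_2 = 120·cos2.6° − 14·2.402 = 86.2; c'Δl = 18.98; W sinα = 5.4
Slice 3: Δl = 2.0/cos21.4° = 2.148 m; N'_3 = 100·cos21.4° − 23·2.148 = 43.7; c'Δl = 16.97; W sinα = 36.5
Slice 4: Δl = 2.2/cos41.9° = 2.956 m; N'_4 = 55·cos41.9° − 12·2.956 = 5.5; c'Δl = 23.35; W sinα = 36.7
Σc'Δl = 72.3 kN/m; ΣN' = 158.3 kN/m; ΣW sinα = 72.1 kN/m
Resisting = 72.3 + 158.3·tan26.1° = 72.3 + 77.5 = 149.9 kN/m
FS = 149.9 / 72.1 = 2.079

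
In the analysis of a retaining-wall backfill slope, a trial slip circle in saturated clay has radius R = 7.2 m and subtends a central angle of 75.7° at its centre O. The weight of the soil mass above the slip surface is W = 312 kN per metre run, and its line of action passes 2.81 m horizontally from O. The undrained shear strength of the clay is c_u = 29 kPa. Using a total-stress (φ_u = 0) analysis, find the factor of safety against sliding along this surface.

FS = 2.27

Taking moments about the centre O, the resisting moment is provided by the undrained shear strength acting along the arc:
Arc length L_a = R·θ = 7.2·(75.7°·π/180) = 7.2·1.3212 = 9.51 m
M_R = c_u·L_a·R = 29·9.51·7.2 = 1986.3 kN·m/m
M_D = W·d = 312·2.81 = 876.7 kN·m/m
FS = M_R / M_D = 1986.3 / 876.7 = 2.266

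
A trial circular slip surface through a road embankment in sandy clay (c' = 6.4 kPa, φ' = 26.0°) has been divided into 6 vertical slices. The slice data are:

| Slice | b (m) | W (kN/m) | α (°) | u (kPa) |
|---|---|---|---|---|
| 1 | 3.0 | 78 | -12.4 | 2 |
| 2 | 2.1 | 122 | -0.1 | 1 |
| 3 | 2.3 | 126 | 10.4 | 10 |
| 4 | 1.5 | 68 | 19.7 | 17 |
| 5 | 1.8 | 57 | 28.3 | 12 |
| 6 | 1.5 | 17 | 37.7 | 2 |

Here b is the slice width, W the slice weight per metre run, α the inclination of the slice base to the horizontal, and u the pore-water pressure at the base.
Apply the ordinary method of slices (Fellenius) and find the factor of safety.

Ordinary method of slices: FS = Σ[c'·Δl_i + (W_i cosα_i − u_i·Δl_i)·tanφ'] / Σ W_i sinα_i, with Δl_i = b_i / cosα_i.
Slice 1: Δl = 3.0/cos(-12.4°) = 3.072 m; N'_1 = 78·cos(-12.4°) − 2·3.072 = 70.0; c'Δl = 19.66; W sinα = -16.7
Slice 2: Δl = 2.1/cos(-0.1°) = 2.100 m; N'_2 = 122·cos(-0.1°) − 1·2.100 = 119.9; c'Δl = 13.44; W sinα = -0.2
Slice 3: Δl = 2.3/cos10.4° = 2.338 m; N'_3 = 126·cos10.4° − 10·2.338 = 100.5; c'Δl = 14.97; W sinα = 22.7
Slice 4: Δl = 1.5/cos19.7° = 1.593 m; N'_4 = 68·cos19.7° − 17·1.593 = 36.9; c'Δl = 10.20; W sinα = 22.9
Slice 5: Δl = 1.8/cos28.3° = 2.044 m; N'_5 = 57·cos28.3° − 12·2.044 = 25.7; c'Δl = 13.08; W sinα = 27.0
Slice 6: Δl = 1.5/cos37.7° = 1.896 m; N'_6 = 17·cos37.7° − 2·1.896 = 9.7; c'Δl = 12.13; W sinα = 10.4
Σc'Δl = 83.5 kN/m; ΣN' = 362.7 kN/m; ΣW sinα = 66.1 kN/m
Resisting = 83.5 + 362.7·tan26.0° = 83.5 + 176.9 = 260.4 kN/m
FS = 260.4 / 66.1 = 3.938

FS = 3.94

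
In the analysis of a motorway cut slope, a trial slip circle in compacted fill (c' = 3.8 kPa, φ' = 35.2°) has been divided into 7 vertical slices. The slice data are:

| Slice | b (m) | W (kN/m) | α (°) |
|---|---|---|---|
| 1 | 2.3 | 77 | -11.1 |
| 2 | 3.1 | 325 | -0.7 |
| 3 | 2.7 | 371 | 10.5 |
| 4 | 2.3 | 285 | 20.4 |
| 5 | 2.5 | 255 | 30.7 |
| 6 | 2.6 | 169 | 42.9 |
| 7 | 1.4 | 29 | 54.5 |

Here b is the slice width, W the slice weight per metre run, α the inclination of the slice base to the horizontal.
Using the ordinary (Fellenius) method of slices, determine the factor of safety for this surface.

Ordinary method of slices: FS = Σ[c'·Δl_i + (W_i cosα_i)·tanφ'] / Σ W_i sinα_i, with Δl_i = b_i / cosα_i.
Slice 1: Δl = 2.3/cos(-11.1°) = 2.344 m; N'_1 = 77·cos(-11.1°) = 75.6; c'Δl = 8.91; W sinα = -14.8
Slice 2: Δl = 3.1/cos(-0.7°) = 3.100 m; N'_2 = 325·cos(-0.7°) = 325.0; c'Δl = 11.78; W sinα = -4.0
Slice 3: Δl = 2.7/cos10.5° = 2.746 m; N'_3 = 371·cos10.5° = 364.8; c'Δl = 10.43; W sinα = 67.6
Slice 4: Δl = 2.3/cos20.4° = 2.454 m; N'_4 = 285·cos20.4° = 267.1; c'Δl = 9.32; W sinα = 99.3
Slice 5: Δl = 2.5/cos30.7° = 2.907 m; N'_5 = 255·cos30.7° = 219.3; c'Δl = 11.05; W sinα = 130.2
Slice 6: Δl = 2.6/cos42.9° = 3.549 m; N'_6 = 169·cos42.9° = 123.8; c'Δl = 13.49; W sinα = 115.0
Slice 7: Δl = 1.4/cos54.5° = 2.411 m; N'_7 = 29·cos54.5° = 16.8; c'Δl = 9.16; W sinα = 23.6
Σc'Δl = 74.1 kN/m; ΣN' = 1392.4 kN/m; ΣW sinα = 417.0 kN/m
Resisting = 74.1 + 1392.4·tan35.2° = 74.1 + 982.2 = 1056.3 kN/m
FS = 1056.3 / 417.0 = 2.533

FS = 2.53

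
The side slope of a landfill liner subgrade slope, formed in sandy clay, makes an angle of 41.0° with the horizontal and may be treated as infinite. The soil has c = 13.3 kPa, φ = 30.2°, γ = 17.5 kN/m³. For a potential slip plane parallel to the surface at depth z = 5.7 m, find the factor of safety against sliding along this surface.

FS = 0.94

For an infinite slope with a slip plane parallel to the surface (no pore pressure): FS = [c + γz cos²β tanφ] / [γz sinβ cosβ].
γz = 17.5·5.7 = 99.75 kN/m²
Numerator = 13.3 + 99.75·cos²41.0°·tan30.2° = 13.3 + 99.75·0.5696·0.5820 = 46.368 kPa
Denominator = 99.75·sin41.0°·cos41.0° = 99.75·0.6561·0.7547 = 49.390 kPa
FS = 46.368 / 49.390 = 0.939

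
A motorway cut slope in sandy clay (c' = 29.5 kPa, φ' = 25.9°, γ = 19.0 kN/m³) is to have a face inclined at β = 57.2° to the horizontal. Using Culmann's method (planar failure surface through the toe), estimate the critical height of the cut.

Culmann's analysis gives the critical failure plane at α_cr = (β + φ')/2 = (57.2 + 25.9)/2 = 41.5°, and the critical height
H_c = (4c'/γ) · sinβ cosφ' / [1 − cos(β − φ')]
    = (4·29.5/19.0) · sin57.2°·cos25.9° / [1 − cos(31.3°)]
    = 6.211 · 0.8406·0.8996 / [1 − 0.8545]
    = 6.211 · 0.7561 / 0.1455
    = 32.27 m

H_c = 32.27 m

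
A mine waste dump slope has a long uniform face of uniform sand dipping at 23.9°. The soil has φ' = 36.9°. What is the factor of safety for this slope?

For a dry cohesionless infinite slope the factor of safety is FS = tanφ' / tanβ.
FS = tan36.9° / tan23.9° = 0.7508 / 0.4431 = 1.694

FS = 1.69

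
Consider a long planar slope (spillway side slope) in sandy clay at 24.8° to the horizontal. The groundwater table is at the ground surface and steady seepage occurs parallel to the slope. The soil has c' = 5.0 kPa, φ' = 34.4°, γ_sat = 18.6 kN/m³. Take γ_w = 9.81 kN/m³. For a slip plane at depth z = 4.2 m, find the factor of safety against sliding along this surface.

FS = 0.87

With seepage parallel to the slope and the water table at the surface, the effective normal stress on the slip plane uses the buoyant unit weight γ' = γ_sat − γ_w while the driving shear stress uses γ_sat:
FS = [c' + γ' z cos²β tanφ'] / [γ_sat z sinβ cosβ]
γ' = 18.6 − 9.81 = 8.79 kN/m³
Numerator = 5.0 + 8.79·4.2·cos²24.8°·tan34.4° = 5.0 + 8.79·4.2·0.8241·0.6847 = 25.831 kPa
Denominator = 18.6·4.2·sin24.8°·cos24.8° = 18.6·4.2·0.4195·0.9078 = 29.746 kPa
FS = 25.831 / 29.746 = 0.868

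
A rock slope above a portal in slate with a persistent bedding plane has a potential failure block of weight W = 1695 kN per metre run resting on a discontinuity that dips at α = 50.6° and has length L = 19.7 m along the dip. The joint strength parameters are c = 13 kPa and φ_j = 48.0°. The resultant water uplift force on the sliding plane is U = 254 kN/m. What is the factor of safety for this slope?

FS = 0.89

Resolving the block weight along and normal to the plane and applying the Mohr–Coulomb strength on the joint:
N' = W cosα − U = 1695·cos50.6° − 254 = 821.9 kN/m
Driving force T = W sinα = 1695·sin50.6° = 1309.8 kN/m
Resisting force R = c·L + N'·tanφ_j = 13·19.7 + 821.9·tan48.0° = 256.1 + 912.8 = 1168.9 kN/m
FS = R / T = 1168.9 / 1309.8 = 0.892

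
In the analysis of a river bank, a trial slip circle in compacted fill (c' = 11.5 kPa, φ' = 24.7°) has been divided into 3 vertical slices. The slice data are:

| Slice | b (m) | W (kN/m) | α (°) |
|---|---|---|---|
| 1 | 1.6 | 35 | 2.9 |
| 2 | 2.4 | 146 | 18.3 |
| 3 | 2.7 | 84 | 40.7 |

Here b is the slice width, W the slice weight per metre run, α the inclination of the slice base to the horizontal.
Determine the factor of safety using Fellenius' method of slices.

Ordinary method of slices: FS = Σ[c'·Δl_i + (W_i cosα_i)·tanφ'] / Σ W_i sinα_i, with Δl_i = b_i / cosα_i.
Slice 1: Δl = 1.6/cos2.9° = 1.602 m; N'_1 = 35·cos2.9° = 35.0; c'Δl = 18.42; W sinα = 1.8
Slice 2: Δl = 2.4/cos18.3° = 2.528 m; N'_2 = 146·cos18.3° = 138.6; c'Δl = 29.07; W sinα = 45.8
Slice 3: Δl = 2.7/cos40.7° = 3.561 m; N'_3 = 84·cos40.7° = 63.7; c'Δl = 40.96; W sinα = 54.8
Σc'Δl = 88.4 kN/m; ΣN' = 237.3 kN/m; ΣW sinα = 102.4 kN/m
Resisting = 88.4 + 237.3·tan24.7° = 88.4 + 109.1 = 197.6 kN/m
FS = 197.6 / 102.4 = 1.930

FS = 1.93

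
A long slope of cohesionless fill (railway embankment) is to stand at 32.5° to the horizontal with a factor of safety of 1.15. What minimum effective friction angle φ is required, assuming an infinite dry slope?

FS = tanφ/tanβ ⇒ tanφ = FS · tanβ = 1.15 · tan32.5° = 0.7326
φ = arctan(0.7326) = 36.23°

φ = 36.2°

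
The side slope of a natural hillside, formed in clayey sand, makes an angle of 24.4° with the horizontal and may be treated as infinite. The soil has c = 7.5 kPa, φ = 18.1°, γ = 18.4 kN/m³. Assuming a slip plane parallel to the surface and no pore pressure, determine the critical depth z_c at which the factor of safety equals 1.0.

Setting FS = 1.00 in FS = [c + γz cos²β tanφ] / [γz sinβ cosβ] and solving for z:
z = c / [γ cosβ (FS·sinβ − cosβ·tanφ)]
  = 7.5 / [18.4·cos24.4°·(1.00·sin24.4° − cos24.4°·tan18.1°)]
  = 7.5 / [18.4·0.9107·(1.00·0.4131 − 0.9107·0.3269)]
  = 7.5 / 1.9345 = 3.877 m

z_c = 3.88 m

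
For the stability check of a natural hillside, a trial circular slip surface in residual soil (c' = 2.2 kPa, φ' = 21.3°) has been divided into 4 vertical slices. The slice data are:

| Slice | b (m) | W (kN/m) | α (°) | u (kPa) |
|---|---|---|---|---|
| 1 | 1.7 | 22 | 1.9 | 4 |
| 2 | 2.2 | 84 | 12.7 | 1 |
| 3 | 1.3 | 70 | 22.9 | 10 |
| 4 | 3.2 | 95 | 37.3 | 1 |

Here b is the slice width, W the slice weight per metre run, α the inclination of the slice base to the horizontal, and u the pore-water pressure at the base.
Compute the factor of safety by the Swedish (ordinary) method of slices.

FS = 1.01

Ordinary method of slices: FS = Σ[c'·Δl_i + (W_i cosα_i − u_i·Δl_i)·tanφ'] / Σ W_i sinα_i, with Δl_i = b_i / cosα_i.
Slice 1: Δl = 1.7/cos1.9° = 1.701 m; N'_1 = 22·cos1.9° − 4·1.701 = 15.2; c'Δl = 3.74; W sinα = 0.7
Slice 2: Δl = 2.2/cos12.7° = 2.255 m; N'_2 = 84·cos12.7° − 1·2.255 = 79.7; c'Δl = 4.96; W sinα = 18.5
Slice 3: Δl = 1.3/cos22.9° = 1.411 m; N'_3 = 70·cos22.9° − 10·1.411 = 50.4; c'Δl = 3.10; W sinα = 27.2
Slice 4: Δl = 3.2/cos37.3° = 4.023 m; N'_4 = 95·cos37.3° − 1·4.023 = 71.5; c'Δl = 8.85; W sinα = 57.6
Σc'Δl = 20.7 kN/m; ΣN' = 216.8 kN/m; ΣW sinα = 104.0 kN/m
Resisting = 20.7 + 216.8·tan21.3° = 20.7 + 84.5 = 105.2 kN/m
FS = 105.2 / 104.0 = 1.011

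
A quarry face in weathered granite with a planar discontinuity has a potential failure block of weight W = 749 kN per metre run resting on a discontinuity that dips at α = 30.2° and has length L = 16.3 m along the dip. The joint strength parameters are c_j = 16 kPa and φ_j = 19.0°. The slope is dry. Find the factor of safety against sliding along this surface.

FS = 1.28

Resolving the block weight along and normal to the plane and applying the Mohr–Coulomb strength on the joint:
N' = W cosα = 749·cos30.2° = 647.3 kN/m
Driving force T = W sinα = 749·sin30.2° = 376.8 kN/m
Resisting force R = c_j·L + N'·tanφ_j = 16·16.3 + 647.3·tan19.0° = 260.8 + 222.9 = 483.7 kN/m
FS = R / T = 483.7 / 376.8 = 1.284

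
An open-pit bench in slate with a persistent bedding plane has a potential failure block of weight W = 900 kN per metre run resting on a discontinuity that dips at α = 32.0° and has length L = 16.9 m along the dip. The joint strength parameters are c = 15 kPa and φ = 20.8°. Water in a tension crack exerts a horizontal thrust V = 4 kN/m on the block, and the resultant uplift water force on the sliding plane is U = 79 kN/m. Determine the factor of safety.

Resolving the block weight along and normal to the plane and applying the Mohr–Coulomb strength on the joint:
N' = W cosα − U − V sinα = 900·cos32.0° − 79 − 4·sin32.0° = 682.1 kN/m
Driving force T = W sinα + V cosα = 900·sin32.0° + 4·cos32.0° = 480.3 kN/m
Resisting force R = c·L + N'·tanφ = 15·16.9 + 682.1·tan20.8° = 253.5 + 259.1 = 512.6 kN/m
FS = R / T = 512.6 / 480.3 = 1.067

FS = 1.07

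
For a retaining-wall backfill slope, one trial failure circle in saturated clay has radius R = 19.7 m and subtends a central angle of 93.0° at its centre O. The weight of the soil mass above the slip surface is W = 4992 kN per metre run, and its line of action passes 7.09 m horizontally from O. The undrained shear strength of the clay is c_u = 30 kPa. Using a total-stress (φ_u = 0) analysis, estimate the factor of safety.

FS = 0.53

Taking moments about the centre O, the resisting moment is provided by the undrained shear strength acting along the arc:
Arc length L_a = R·θ = 19.7·(93.0°·π/180) = 19.7·1.6232 = 31.98 m
M_R = c_u·L_a·R = 30·31.98·19.7 = 18897.9 kN·m/m
M_D = W·d = 4992·7.09 = 35393.3 kN·m/m
FS = M_R / M_D = 18897.9 / 35393.3 = 0.534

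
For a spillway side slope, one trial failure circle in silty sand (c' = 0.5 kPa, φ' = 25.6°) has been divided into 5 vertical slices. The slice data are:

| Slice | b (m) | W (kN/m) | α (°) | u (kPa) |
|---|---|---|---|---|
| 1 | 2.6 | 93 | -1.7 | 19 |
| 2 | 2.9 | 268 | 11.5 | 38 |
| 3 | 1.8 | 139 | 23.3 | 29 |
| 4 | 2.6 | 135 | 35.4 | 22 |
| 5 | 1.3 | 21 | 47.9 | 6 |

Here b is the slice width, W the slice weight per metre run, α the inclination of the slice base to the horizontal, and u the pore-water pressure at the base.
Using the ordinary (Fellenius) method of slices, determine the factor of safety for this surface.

FS = 0.77

Ordinary method of slices: FS = Σ[c'·Δl_i + (W_i cosα_i − u_i·Δl_i)·tanφ'] / Σ W_i sinα_i, with Δl_i = b_i / cosα_i.
Slice 1: Δl = 2.6/cos(-1.7°) = 2.601 m; N'_1 = 93·cos(-1.7°) − 19·2.601 = 43.5; c'Δl = 1.30; W sinα = -2.8
Slice 2: Δl = 2.9/cos11.5° = 2.959 m; N'_2 = 268·cos11.5° − 38·2.959 = 150.2; c'Δl = 1.48; W sinα = 53.4
Slice 3: Δl = 1.8/cos23.3° = 1.960 m; N'_3 = 139·cos23.3° − 29·1.960 = 70.8; c'Δl = 0.98; W sinα = 55.0
Slice 4: Δl = 2.6/cos35.4° = 3.190 m; N'_4 = 135·cos35.4° − 22·3.190 = 39.9; c'Δl = 1.59; W sinα = 78.2
Slice 5: Δl = 1.3/cos47.9° = 1.939 m; N'_5 = 21·cos47.9° − 6·1.939 = 2.4; c'Δl = 0.97; W sinα = 15.6
Σc'Δl = 6.3 kN/m; ΣN' = 306.8 kN/m; ΣW sinα = 199.4 kN/m
Resisting = 6.3 + 306.8·tan25.6° = 6.3 + 147.0 = 153.3 kN/m
FS = 153.3 / 199.4 = 0.769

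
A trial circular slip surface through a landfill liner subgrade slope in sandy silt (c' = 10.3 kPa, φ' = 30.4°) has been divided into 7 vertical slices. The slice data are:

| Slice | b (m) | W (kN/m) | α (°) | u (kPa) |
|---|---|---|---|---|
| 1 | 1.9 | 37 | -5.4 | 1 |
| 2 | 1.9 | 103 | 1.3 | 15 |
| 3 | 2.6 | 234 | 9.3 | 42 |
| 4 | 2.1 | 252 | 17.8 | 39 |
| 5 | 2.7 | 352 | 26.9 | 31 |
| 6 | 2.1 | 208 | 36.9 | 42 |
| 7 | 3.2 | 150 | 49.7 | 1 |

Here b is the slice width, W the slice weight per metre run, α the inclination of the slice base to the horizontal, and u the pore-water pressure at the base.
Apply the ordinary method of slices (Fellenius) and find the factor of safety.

Ordinary method of slices: FS = Σ[c'·Δl_i + (W_i cosα_i − u_i·Δl_i)·tanφ'] / Σ W_i sinα_i, with Δl_i = b_i / cosα_i.
Slice 1: Δl = 1.9/cos(-5.4°) = 1.908 m; N'_1 = 37·cos(-5.4°) − 1·1.908 = 34.9; c'Δl = 19.66; W sinα = -3.5
Slice 2: Δl = 1.9/cos1.3° = 1.900 m; N'_2 = 103·cos1.3° − 15·1.900 = 74.5; c'Δl = 19.58; W sinα = 2.3
Slice 3: Δl = 2.6/cos9.3° = 2.635 m; N'_3 = 234·cos9.3° − 42·2.635 = 120.3; c'Δl = 27.14; W sinα = 37.8
Slice 4: Δl = 2.1/cos17.8° = 2.206 m; N'_4 = 252·cos17.8° − 39·2.206 = 153.9; c'Δl = 22.72; W sinα = 77.0
Slice 5: Δl = 2.7/cos26.9° = 3.028 m; N'_5 = 352·cos26.9° − 31·3.028 = 220.1; c'Δl = 31.18; W sinα = 159.3
Slice 6: Δl = 2.1/cos36.9° = 2.626 m; N'_6 = 208·cos36.9° − 42·2.626 = 56.0; c'Δl = 27.05; W sinα = 124.9
Slice 7: Δl = 3.2/cos49.7° = 4.948 m; N'_7 = 150·cos49.7° − 1·4.948 = 92.1; c'Δl = 50.96; W sinα = 114.4
Σc'Δl = 198.3 kN/m; ΣN' = 751.8 kN/m; ΣW sinα = 512.2 kN/m
Resisting = 198.3 + 751.8·tan30.4° = 198.3 + 441.0 = 639.3 kN/m
FS = 639.3 / 512.2 = 1.248

FS = 1.25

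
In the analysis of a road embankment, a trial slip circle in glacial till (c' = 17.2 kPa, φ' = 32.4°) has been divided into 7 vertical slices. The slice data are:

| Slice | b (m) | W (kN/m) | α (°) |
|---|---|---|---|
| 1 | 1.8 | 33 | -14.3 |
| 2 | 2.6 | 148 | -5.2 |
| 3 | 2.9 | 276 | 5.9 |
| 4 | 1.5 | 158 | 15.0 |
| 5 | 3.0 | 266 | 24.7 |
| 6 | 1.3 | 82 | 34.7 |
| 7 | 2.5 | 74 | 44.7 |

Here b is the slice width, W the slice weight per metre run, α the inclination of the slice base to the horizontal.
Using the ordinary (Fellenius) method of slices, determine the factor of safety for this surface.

Ordinary method of slices: FS = Σ[c'·Δl_i + (W_i cosα_i)·tanφ'] / Σ W_i sinα_i, with Δl_i = b_i / cosα_i.
Slice 1: Δl = 1.8/cos(-14.3°) = 1.858 m; N'_1 = 33·cos(-14.3°) = 32.0; c'Δl = 31.95; W sinα = -8.2
Slice 2: Δl = 2.6/cos(-5.2°) = 2.611 m; N'_2 = 148·cos(-5.2°) = 147.4; c'Δl = 44.90; W sinα = -13.4
Slice 3: Δl = 2.9/cos5.9° = 2.915 m; N'_3 = 276·cos5.9° = 274.5; c'Δl = 50.15; W sinα = 28.4
Slice 4: Δl = 1.5/cos15.0° = 1.553 m; N'_4 = 158·cos15.0° = 152.6; c'Δl = 26.71; W sinα = 40.9
Slice 5: Δl = 3.0/cos24.7° = 3.302 m; N'_5 = 266·cos24.7° = 241.7; c'Δl = 56.80; W sinα = 111.2
Slice 6: Δl = 1.3/cos34.7° = 1.581 m; N'_6 = 82·cos34.7° = 67.4; c'Δl = 27.20; W sinα = 46.7
Slice 7: Δl = 2.5/cos44.7° = 3.517 m; N'_7 = 74·cos44.7° = 52.6; c'Δl = 60.50; W sinα = 52.1
Σc'Δl = 298.2 kN/m; ΣN' = 968.2 kN/m; ΣW sinα = 257.6 kN/m
Resisting = 298.2 + 968.2·tan32.4° = 298.2 + 614.4 = 912.6 kN/m
FS = 912.6 / 257.6 = 3.543

FS = 3.54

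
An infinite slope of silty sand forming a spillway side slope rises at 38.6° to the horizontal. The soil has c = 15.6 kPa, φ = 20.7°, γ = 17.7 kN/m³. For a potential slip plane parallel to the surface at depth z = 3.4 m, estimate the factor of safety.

For an infinite slope with a slip plane parallel to the surface (no pore pressure): FS = [c + γz cos²β tanφ] / [γz sinβ cosβ].
γz = 17.7·3.4 = 60.18 kN/m²
Numerator = 15.6 + 60.18·cos²38.6°·tan20.7° = 15.6 + 60.18·0.6108·0.3779 = 29.489 kPa
Denominator = 60.18·sin38.6°·cos38.6° = 60.18·0.6239·0.7815 = 29.342 kPa
FS = 29.489 / 29.342 = 1.005

FS = 1.01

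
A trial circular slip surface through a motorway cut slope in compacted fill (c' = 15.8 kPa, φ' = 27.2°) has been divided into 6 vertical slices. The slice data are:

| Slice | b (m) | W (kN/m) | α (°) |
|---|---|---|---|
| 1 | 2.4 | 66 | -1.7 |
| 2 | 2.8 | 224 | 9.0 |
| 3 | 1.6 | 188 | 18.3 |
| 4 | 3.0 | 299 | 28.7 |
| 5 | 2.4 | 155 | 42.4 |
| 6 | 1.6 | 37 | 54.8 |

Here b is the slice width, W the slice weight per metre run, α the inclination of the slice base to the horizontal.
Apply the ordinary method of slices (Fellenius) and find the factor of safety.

Ordinary method of slices: FS = Σ[c'·Δl_i + (W_i cosα_i)·tanφ'] / Σ W_i sinα_i, with Δl_i = b_i / cosα_i.
Slice 1: Δl = 2.4/cos(-1.7°) = 2.401 m; N'_1 = 66·cos(-1.7°) = 66.0; c'Δl = 37.94; W sinα = -2.0
Slice 2: Δl = 2.8/cos9.0° = 2.835 m; N'_2 = 224·cos9.0° = 221.2; c'Δl = 44.79; W sinα = 35.0
Slice 3: Δl = 1.6/cos18.3° = 1.685 m; N'_3 = 188·cos18.3° = 178.5; c'Δl = 26.63; W sinα = 59.0
Slice 4: Δl = 3.0/cos28.7° = 3.420 m; N'_4 = 299·cos28.7° = 262.3; c'Δl = 54.04; W sinα = 143.6
Slice 5: Δl = 2.4/cos42.4° = 3.250 m; N'_5 = 155·cos42.4° = 114.5; c'Δl = 51.35; W sinα = 104.5
Slice 6: Δl = 1.6/cos54.8° = 2.776 m; N'_6 = 37·cos54.8° = 21.3; c'Δl = 43.86; W sinα = 30.2
Σc'Δl = 258.6 kN/m; ΣN' = 863.8 kN/m; ΣW sinα = 370.5 kN/m
Resisting = 258.6 + 863.8·tan27.2° = 258.6 + 443.9 = 702.5 kN/m
FS = 702.5 / 370.5 = 1.896

FS = 1.90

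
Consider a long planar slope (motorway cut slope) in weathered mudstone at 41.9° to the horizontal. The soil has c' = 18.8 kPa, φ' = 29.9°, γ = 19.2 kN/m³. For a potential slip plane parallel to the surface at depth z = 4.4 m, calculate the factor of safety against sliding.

For an infinite slope with a slip plane parallel to the surface (no pore pressure): FS = [c' + γz cos²β tanφ'] / [γz sinβ cosβ].
γz = 19.2·4.4 = 84.48 kN/m²
Numerator = 18.8 + 84.48·cos²41.9°·tan29.9° = 18.8 + 84.48·0.5540·0.5750 = 45.712 kPa
Denominator = 84.48·sin41.9°·cos41.9° = 84.48·0.6678·0.7443 = 41.993 kPa
FS = 45.712 / 41.993 = 1.089

FS = 1.09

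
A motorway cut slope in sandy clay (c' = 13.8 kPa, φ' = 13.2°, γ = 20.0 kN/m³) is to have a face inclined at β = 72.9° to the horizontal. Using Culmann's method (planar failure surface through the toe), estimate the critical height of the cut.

Culmann's analysis gives the critical failure plane at α_cr = (β + φ')/2 = (72.9 + 13.2)/2 = 43.1°, and the critical height
H_c = (4c'/γ) · sinβ cosφ' / [1 − cos(β − φ')]
    = (4·13.8/20.0) · sin72.9°·cos13.2° / [1 − cos(59.7°)]
    = 2.760 · 0.9558·0.9736 / [1 − 0.5045]
    = 2.760 · 0.9305 / 0.4955
    = 5.18 m

H_c = 5.18 m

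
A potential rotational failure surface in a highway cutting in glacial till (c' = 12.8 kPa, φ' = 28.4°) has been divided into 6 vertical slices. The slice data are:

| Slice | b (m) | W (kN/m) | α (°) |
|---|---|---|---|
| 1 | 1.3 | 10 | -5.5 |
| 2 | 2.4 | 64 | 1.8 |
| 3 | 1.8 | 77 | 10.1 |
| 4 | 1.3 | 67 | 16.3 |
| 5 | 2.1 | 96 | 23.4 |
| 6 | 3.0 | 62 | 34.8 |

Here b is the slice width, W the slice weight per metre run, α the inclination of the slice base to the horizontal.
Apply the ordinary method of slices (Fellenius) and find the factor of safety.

FS = 3.32

Ordinary method of slices: FS = Σ[c'·Δl_i + (W_i cosα_i)·tanφ'] / Σ W_i sinα_i, with Δl_i = b_i / cosα_i.
Slice 1: Δl = 1.3/cos(-5.5°) = 1.306 m; N'_1 = 10·cos(-5.5°) = 10.0; c'Δl = 16.72; W sinα = -1.0
Slice 2: Δl = 2.4/cos1.8° = 2.401 m; N'_2 = 64·cos1.8° = 64.0; c'Δl = 30.74; W sinα = 2.0
Slice 3: Δl = 1.8/cos10.1° = 1.828 m; N'_3 = 77·cos10.1° = 75.8; c'Δl = 23.40; W sinα = 13.5
Slice 4: Δl = 1.3/cos16.3° = 1.354 m; N'_4 = 67·cos16.3° = 64.3; c'Δl = 17.34; W sinα = 18.8
Slice 5: Δl = 2.1/cos23.4° = 2.288 m; N'_5 = 96·cos23.4° = 88.1; c'Δl = 29.29; W sinα = 38.1
Slice 6: Δl = 3.0/cos34.8° = 3.653 m; N'_6 = 62·cos34.8° = 50.9; c'Δl = 46.76; W sinα = 35.4
Σc'Δl = 164.2 kN/m; ΣN' = 353.1 kN/m; ΣW sinα = 106.9 kN/m
Resisting = 164.2 + 353.1·tan28.4° = 164.2 + 190.9 = 355.1 kN/m
FS = 355.1 / 106.9 = 3.323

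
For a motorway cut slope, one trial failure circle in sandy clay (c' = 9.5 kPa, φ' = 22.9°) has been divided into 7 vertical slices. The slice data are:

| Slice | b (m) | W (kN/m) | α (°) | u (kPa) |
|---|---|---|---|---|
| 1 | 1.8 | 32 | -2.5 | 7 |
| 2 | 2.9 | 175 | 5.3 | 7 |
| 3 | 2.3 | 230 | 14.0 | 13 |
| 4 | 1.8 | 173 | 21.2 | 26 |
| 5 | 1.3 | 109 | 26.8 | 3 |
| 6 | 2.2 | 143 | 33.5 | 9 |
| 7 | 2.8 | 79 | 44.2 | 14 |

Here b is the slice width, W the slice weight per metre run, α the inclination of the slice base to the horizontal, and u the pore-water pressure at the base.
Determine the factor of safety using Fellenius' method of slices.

FS = 1.40

Ordinary method of slices: FS = Σ[c'·Δl_i + (W_i cosα_i − u_i·Δl_i)·tanφ'] / Σ W_i sinα_i, with Δl_i = b_i / cosα_i.
Slice 1: Δl = 1.8/cos(-2.5°) = 1.802 m; N'_1 = 32·cos(-2.5°) − 7·1.802 = 19.4; c'Δl = 17.12; W sinα = -1.4
Slice 2: Δl = 2.9/cos5.3° = 2.912 m; N'_2 = 175·cos5.3° − 7·2.912 = 153.9; c'Δl = 27.67; W sinα = 16.2
Slice 3: Δl = 2.3/cos14.0° = 2.370 m; N'_3 = 230·cos14.0° − 13·2.370 = 192.4; c'Δl = 22.52; W sinα = 55.6
Slice 4: Δl = 1.8/cos21.2° = 1.931 m; N'_4 = 173·cos21.2° − 26·1.931 = 111.1; c'Δl = 18.34; W sinα = 62.6
Slice 5: Δl = 1.3/cos26.8° = 1.456 m; N'_5 = 109·cos26.8° − 3·1.456 = 92.9; c'Δl = 13.84; W sinα = 49.1
Slice 6: Δl = 2.2/cos33.5° = 2.638 m; N'_6 = 143·cos33.5° − 9·2.638 = 95.5; c'Δl = 25.06; W sinα = 78.9
Slice 7: Δl = 2.8/cos44.2° = 3.906 m; N'_7 = 79·cos44.2° − 14·3.906 = 2.0; c'Δl = 37.10; W sinα = 55.1
Σc'Δl = 161.6 kN/m; ΣN' = 667.1 kN/m; ΣW sinα = 316.1 kN/m
Resisting = 161.6 + 667.1·tan22.9° = 161.6 + 281.8 = 443.4 kN/m
FS = 443.4 / 316.1 = 1.403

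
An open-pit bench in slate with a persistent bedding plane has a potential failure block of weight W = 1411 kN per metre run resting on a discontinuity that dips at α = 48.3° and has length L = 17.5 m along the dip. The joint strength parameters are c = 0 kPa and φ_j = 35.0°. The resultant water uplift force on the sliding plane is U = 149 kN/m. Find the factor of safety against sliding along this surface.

Resolving the block weight along and normal to the plane and applying the Mohr–Coulomb strength on the joint:
N' = W cosα − U = 1411·cos48.3° − 149 = 789.6 kN/m
Driving force T = W sinα = 1411·sin48.3° = 1053.5 kN/m
Resisting force R = c·L + N'·tanφ_j = 0·17.5 + 789.6·tan35.0° = 0.0 + 552.9 = 552.9 kN/m
FS = R / T = 552.9 / 1053.5 = 0.525

FS = 0.52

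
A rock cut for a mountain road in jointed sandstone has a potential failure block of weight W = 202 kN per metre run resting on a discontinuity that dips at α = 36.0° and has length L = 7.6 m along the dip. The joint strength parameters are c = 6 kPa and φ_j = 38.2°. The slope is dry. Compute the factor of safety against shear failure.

Resolving the block weight along and normal to the plane and applying the Mohr–Coulomb strength on the joint:
N' = W cosα = 202·cos36.0° = 163.4 kN/m
Driving force T = W sinα = 202·sin36.0° = 118.7 kN/m
Resisting force R = c·L + N'·tanφ_j = 6·7.6 + 163.4·tan38.2° = 45.6 + 128.6 = 174.2 kN/m
FS = R / T = 174.2 / 118.7 = 1.467

FS = 1.47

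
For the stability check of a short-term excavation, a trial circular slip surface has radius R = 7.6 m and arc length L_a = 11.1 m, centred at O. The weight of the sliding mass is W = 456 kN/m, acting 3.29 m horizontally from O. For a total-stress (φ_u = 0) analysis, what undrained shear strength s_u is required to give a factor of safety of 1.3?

FS = s_u·L_a·R / (W·d), so s_u = FS·W·d / (L_a·R).
s_u = 1.3·456·3.29 / (11.10·7.6) = 1950.3 / 84.36 = 23.12 kPa

s_u = 23.1 kPa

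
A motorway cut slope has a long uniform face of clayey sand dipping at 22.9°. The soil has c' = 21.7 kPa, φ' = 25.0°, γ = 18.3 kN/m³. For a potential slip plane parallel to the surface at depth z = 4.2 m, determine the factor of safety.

For an infinite slope with a slip plane parallel to the surface (no pore pressure): FS = [c' + γz cos²β tanφ'] / [γz sinβ cosβ].
γz = 18.3·4.2 = 76.86 kN/m²
Numerator = 21.7 + 76.86·cos²22.9°·tan25.0° = 21.7 + 76.86·0.8486·0.4663 = 52.114 kPa
Denominator = 76.86·sin22.9°·cos22.9° = 76.86·0.3891·0.9212 = 27.551 kPa
FS = 52.114 / 27.551 = 1.892

FS = 1.89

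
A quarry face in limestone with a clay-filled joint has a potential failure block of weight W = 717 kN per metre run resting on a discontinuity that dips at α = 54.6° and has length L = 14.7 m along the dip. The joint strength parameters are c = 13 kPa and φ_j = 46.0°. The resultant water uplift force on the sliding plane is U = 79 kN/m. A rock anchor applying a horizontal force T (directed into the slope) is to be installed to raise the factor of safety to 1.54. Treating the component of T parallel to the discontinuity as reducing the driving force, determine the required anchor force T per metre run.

T = 208 kN/m

Resolving forces along and normal to the sliding plane, with the horizontal anchor force T adding T·sinα to the effective normal force and T·cosα acting up the plane against the driving force:
FS = [cL + (W cosα − U + T sinα) tanφ_j] / [W sinα − T cosα]
Without the anchor: N' = 336.3 kN/m, driving T_d = 584.4 kN/m, resisting R = 13·14.7 + 336.3·tan46.0° = 539.4 kN/m, FS = 0.92.
Setting FS = 1.54 and solving for T:
1.54·(584.4 − T cos54.6°) = 539.4 + T sin54.6°·tan46.0°
T·(sin54.6°·tan46.0° + 1.54·cos54.6°) = 1.54·584.4 − 539.4
T·(0.8151·1.0355 + 1.54·0.5793) = 900.0 − 539.4 = 360.7
T·1.7362 = 360.7
T = 207.7 kN/m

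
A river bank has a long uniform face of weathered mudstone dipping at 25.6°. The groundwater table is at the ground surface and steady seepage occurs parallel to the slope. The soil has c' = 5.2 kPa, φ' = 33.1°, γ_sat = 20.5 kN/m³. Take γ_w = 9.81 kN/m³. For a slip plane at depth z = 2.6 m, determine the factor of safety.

FS = 0.96

With seepage parallel to the slope and the water table at the surface, the effective normal stress on the slip plane uses the buoyant unit weight γ' = γ_sat − γ_w while the driving shear stress uses γ_sat:
FS = [c' + γ' z cos²β tanφ'] / [γ_sat z sinβ cosβ]
γ' = 20.5 − 9.81 = 10.69 kN/m³
Numerator = 5.2 + 10.69·2.6·cos²25.6°·tan33.1° = 5.2 + 10.69·2.6·0.8133·0.6519 = 19.936 kPa
Denominator = 20.5·2.6·sin25.6°·cos25.6° = 20.5·2.6·0.4321·0.9018 = 20.769 kPa
FS = 19.936 / 20.769 = 0.960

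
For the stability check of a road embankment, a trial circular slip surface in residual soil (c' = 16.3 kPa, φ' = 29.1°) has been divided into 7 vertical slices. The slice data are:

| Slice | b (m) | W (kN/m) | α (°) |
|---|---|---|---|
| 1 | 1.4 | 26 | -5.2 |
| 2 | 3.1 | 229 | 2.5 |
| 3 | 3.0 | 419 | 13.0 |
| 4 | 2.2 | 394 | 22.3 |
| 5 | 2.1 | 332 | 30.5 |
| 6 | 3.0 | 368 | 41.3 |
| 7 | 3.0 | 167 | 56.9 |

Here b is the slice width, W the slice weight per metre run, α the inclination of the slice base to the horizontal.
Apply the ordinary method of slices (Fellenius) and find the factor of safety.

Ordinary method of slices: FS = Σ[c'·Δl_i + (W_i cosα_i)·tanφ'] / Σ W_i sinα_i, with Δl_i = b_i / cosα_i.
Slice 1: Δl = 1.4/cos(-5.2°) = 1.406 m; N'_1 = 26·cos(-5.2°) = 25.9; c'Δl = 22.91; W sinα = -2.4
Slice 2: Δl = 3.1/cos2.5° = 3.103 m; N'_2 = 229·cos2.5° = 228.8; c'Δl = 50.58; W sinα = 10.0
Slice 3: Δl = 3.0/cos13.0° = 3.079 m; N'_3 = 419·cos13.0° = 408.3; c'Δl = 50.19; W sinα = 94.3
Slice 4: Δl = 2.2/cos22.3° = 2.378 m; N'_4 = 394·cos22.3° = 364.5; c'Δl = 38.76; W sinα = 149.5
Slice 5: Δl = 2.1/cos30.5° = 2.437 m; N'_5 = 332·cos30.5° = 286.1; c'Δl = 39.73; W sinα = 168.5
Slice 6: Δl = 3.0/cos41.3° = 3.993 m; N'_6 = 368·cos41.3° = 276.5; c'Δl = 65.09; W sinα = 242.9
Slice 7: Δl = 3.0/cos56.9° = 5.493 m; N'_7 = 167·cos56.9° = 91.2; c'Δl = 89.54; W sinα = 139.9
Σc'Δl = 356.8 kN/m; ΣN' = 1681.2 kN/m; ΣW sinα = 802.7 kN/m
Resisting = 356.8 + 1681.2·tan29.1° = 356.8 + 935.7 = 1292.5 kN/m
FS = 1292.5 / 802.7 = 1.610

FS = 1.61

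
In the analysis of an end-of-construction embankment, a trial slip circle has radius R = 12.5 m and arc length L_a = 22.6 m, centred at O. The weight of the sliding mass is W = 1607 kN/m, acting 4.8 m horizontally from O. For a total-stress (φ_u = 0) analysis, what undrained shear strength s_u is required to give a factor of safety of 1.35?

FS = s_u·L_a·R / (W·d), so s_u = FS·W·d / (L_a·R).
s_u = 1.35·1607·4.8 / (22.60·12.5) = 10413.4 / 282.50 = 36.86 kPa

s_u = 36.9 kPa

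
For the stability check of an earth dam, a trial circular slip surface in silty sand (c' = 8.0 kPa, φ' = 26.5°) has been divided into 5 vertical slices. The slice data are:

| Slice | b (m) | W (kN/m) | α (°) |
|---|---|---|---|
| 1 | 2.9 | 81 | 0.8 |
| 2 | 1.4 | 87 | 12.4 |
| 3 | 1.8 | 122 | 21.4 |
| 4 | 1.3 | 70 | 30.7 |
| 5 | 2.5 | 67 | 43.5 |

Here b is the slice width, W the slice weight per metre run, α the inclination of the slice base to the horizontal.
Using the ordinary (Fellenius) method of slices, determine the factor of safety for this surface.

FS = 1.94

Ordinary method of slices: FS = Σ[c'·Δl_i + (W_i cosα_i)·tanφ'] / Σ W_i sinα_i, with Δl_i = b_i / cosα_i.
Slice 1: Δl = 2.9/cos0.8° = 2.900 m; N'_1 = 81·cos0.8° = 81.0; c'Δl = 23.20; W sinα = 1.1
Slice 2: Δl = 1.4/cos12.4° = 1.433 m; N'_2 = 87·cos12.4° = 85.0; c'Δl = 11.47; W sinα = 18.7
Slice 3: Δl = 1.8/cos21.4° = 1.933 m; N'_3 = 122·cos21.4° = 113.6; c'Δl = 15.47; W sinα = 44.5
Slice 4: Δl = 1.3/cos30.7° = 1.512 m; N'_4 = 70·cos30.7° = 60.2; c'Δl = 12.10; W sinα = 35.7
Slice 5: Δl = 2.5/cos43.5° = 3.446 m; N'_5 = 67·cos43.5° = 48.6; c'Δl = 27.57; W sinα = 46.1
Σc'Δl = 89.8 kN/m; ΣN' = 388.3 kN/m; ΣW sinα = 146.2 kN/m
Resisting = 89.8 + 388.3·tan26.5° = 89.8 + 193.6 = 283.4 kN/m
FS = 283.4 / 146.2 = 1.939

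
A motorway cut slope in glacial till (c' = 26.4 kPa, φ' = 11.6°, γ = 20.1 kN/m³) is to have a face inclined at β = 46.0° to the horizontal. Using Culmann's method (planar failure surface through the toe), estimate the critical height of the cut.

H_c = 21.17 m

Culmann's analysis gives the critical failure plane at α_cr = (β + φ')/2 = (46.0 + 11.6)/2 = 28.8°, and the critical height
H_c = (4c'/γ) · sinβ cosφ' / [1 − cos(β − φ')]
    = (4·26.4/20.1) · sin46.0°·cos11.6° / [1 − cos(34.4°)]
    = 5.254 · 0.7193·0.9796 / [1 − 0.8251]
    = 5.254 · 0.7046 / 0.1749
    = 21.17 m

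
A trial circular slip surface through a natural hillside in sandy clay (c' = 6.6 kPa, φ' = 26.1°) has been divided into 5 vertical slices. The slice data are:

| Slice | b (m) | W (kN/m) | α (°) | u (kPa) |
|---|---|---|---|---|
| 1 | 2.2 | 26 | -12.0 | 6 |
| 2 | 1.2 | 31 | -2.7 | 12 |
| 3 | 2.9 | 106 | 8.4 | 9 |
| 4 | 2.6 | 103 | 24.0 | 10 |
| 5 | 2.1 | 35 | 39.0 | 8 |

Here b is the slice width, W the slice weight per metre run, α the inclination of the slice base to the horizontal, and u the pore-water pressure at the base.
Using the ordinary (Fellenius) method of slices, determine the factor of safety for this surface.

FS = 2.29

Ordinary method of slices: FS = Σ[c'·Δl_i + (W_i cosα_i − u_i·Δl_i)·tanφ'] / Σ W_i sinα_i, with Δl_i = b_i / cosα_i.
Slice 1: Δl = 2.2/cos(-12.0°) = 2.249 m; N'_1 = 26·cos(-12.0°) − 6·2.249 = 11.9; c'Δl = 14.84; W sinα = -5.4
Slice 2: Δl = 1.2/cos(-2.7°) = 1.201 m; N'_2 = 31·cos(-2.7°) − 12·1.201 = 16.5; c'Δl = 7.93; W sinα = -1.5
Slice 3: Δl = 2.9/cos8.4° = 2.931 m; N'_3 = 106·cos8.4° − 9·2.931 = 78.5; c'Δl = 19.35; W sinα = 15.5
Slice 4: Δl = 2.6/cos24.0° = 2.846 m; N'_4 = 103·cos24.0° − 10·2.846 = 65.6; c'Δl = 18.78; W sinα = 41.9
Slice 5: Δl = 2.1/cos39.0° = 2.702 m; N'_5 = 35·cos39.0° − 8·2.702 = 5.6; c'Δl = 17.83; W sinα = 22.0
Σc'Δl = 78.7 kN/m; ΣN' = 178.2 kN/m; ΣW sinα = 72.5 kN/m
Resisting = 78.7 + 178.2·tan26.1° = 78.7 + 87.3 = 166.0 kN/m
FS = 166.0 / 72.5 = 2.289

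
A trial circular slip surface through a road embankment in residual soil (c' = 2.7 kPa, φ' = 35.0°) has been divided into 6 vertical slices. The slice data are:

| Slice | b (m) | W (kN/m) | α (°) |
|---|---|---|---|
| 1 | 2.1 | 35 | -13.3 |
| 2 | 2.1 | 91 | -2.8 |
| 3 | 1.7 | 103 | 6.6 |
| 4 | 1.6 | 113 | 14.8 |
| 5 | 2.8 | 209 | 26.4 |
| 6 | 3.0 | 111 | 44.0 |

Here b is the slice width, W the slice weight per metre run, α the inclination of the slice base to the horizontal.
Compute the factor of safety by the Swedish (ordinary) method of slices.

Ordinary method of slices: FS = Σ[c'·Δl_i + (W_i cosα_i)·tanφ'] / Σ W_i sinα_i, with Δl_i = b_i / cosα_i.
Slice 1: Δl = 2.1/cos(-13.3°) = 2.158 m; N'_1 = 35·cos(-13.3°) = 34.1; c'Δl = 5.83; W sinα = -8.1
Slice 2: Δl = 2.1/cos(-2.8°) = 2.103 m; N'_2 = 91·cos(-2.8°) = 90.9; c'Δl = 5.68; W sinα = -4.4
Slice 3: Δl = 1.7/cos6.6° = 1.711 m; N'_3 = 103·cos6.6° = 102.3; c'Δl = 4.62; W sinα = 11.8
Slice 4: Δl = 1.6/cos14.8° = 1.655 m; N'_4 = 113·cos14.8° = 109.3; c'Δl = 4.47; W sinα = 28.9
Slice 5: Δl = 2.8/cos26.4° = 3.126 m; N'_5 = 209·cos26.4° = 187.2; c'Δl = 8.44; W sinα = 92.9
Slice 6: Δl = 3.0/cos44.0° = 4.170 m; N'_6 = 111·cos44.0° = 79.8; c'Δl = 11.26; W sinα = 77.1
Σc'Δl = 40.3 kN/m; ΣN' = 603.6 kN/m; ΣW sinα = 198.2 kN/m
Resisting = 40.3 + 603.6·tan35.0° = 40.3 + 422.6 = 462.9 kN/m
FS = 462.9 / 198.2 = 2.335

FS = 2.34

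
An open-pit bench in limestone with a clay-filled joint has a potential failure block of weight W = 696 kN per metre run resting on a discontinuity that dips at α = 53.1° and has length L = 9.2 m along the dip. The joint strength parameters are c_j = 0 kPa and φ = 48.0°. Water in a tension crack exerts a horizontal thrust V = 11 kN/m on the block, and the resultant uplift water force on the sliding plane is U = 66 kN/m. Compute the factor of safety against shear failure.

Resolving the block weight along and normal to the plane and applying the Mohr–Coulomb strength on the joint:
N' = W cosα − U − V sinα = 696·cos53.1° − 66 − 11·sin53.1° = 343.1 kN/m
Driving force T = W sinα + V cosα = 696·sin53.1° + 11·cos53.1° = 563.2 kN/m
Resisting force R = c_j·L + N'·tanφ = 0·9.2 + 343.1·tan48.0° = 0.0 + 381.0 = 381.0 kN/m
FS = R / T = 381.0 / 563.2 = 0.677

FS = 0.68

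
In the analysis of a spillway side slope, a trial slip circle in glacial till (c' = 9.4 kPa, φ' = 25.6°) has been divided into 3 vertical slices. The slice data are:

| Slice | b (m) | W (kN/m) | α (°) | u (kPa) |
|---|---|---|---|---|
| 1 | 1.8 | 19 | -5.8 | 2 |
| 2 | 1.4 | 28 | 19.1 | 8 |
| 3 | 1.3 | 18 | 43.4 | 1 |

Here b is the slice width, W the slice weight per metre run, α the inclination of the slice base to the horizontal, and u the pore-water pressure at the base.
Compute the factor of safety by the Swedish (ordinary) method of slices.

Ordinary method of slices: FS = Σ[c'·Δl_i + (W_i cosα_i − u_i·Δl_i)·tanφ'] / Σ W_i sinα_i, with Δl_i = b_i / cosα_i.
Slice 1: Δl = 1.8/cos(-5.8°) = 1.809 m; N'_1 = 19·cos(-5.8°) − 2·1.809 = 15.3; c'Δl = 17.01; W sinα = -1.9
Slice 2: Δl = 1.4/cos19.1° = 1.482 m; N'_2 = 28·cos19.1° − 8·1.482 = 14.6; c'Δl = 13.93; W sinα = 9.2
Slice 3: Δl = 1.3/cos43.4° = 1.789 m; N'_3 = 18·cos43.4° − 1·1.789 = 11.3; c'Δl = 16.82; W sinα = 12.4
Σc'Δl = 47.8 kN/m; ΣN' = 41.2 kN/m; ΣW sinα = 19.6 kN/m
Resisting = 47.8 + 41.2·tan25.6° = 47.8 + 19.7 = 67.5 kN/m
FS = 67.5 / 19.6 = 3.441

FS = 3.44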